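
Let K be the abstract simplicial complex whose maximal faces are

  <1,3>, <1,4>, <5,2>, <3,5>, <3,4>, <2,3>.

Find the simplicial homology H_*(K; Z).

H_0 ≅ Z,  H_1 ≅ Z^2.

We work with the vertex ordering 1 < 2 < 3 < 4 < 5. The simplices of K, each written with vertices in increasing order, are:

  0-simplices (5): [1], [2], [3], [4], [5]
  1-simplices (6): [1,3], [1,4], [2,3], [2,5], [3,4], [3,5]

so the chain groups are C_0 ≅ Z^5, C_1 ≅ Z^6.

∂_1: C_1 → C_0 is given by ∂[p,q] = [q] − [p]. For instance
  ∂[1,4] = [4] − [1].
As a 5×6 matrix over Z this has rank 4, with invariant factors (1,1,1,1).

Reading off H_k = ker ∂_k / im ∂_{k+1}:

  H_0: rank C_0 − rank ∂_1 = 5 − 4 = 1, and the invariant factors of ∂_1 are all 1, so H_0 ≅ Z.
  H_1: rank ker ∂_1 − rank ∂_2 = (6 − 4) − 0 = 2, and there is no ∂_2, so H_1 ≅ Z^2.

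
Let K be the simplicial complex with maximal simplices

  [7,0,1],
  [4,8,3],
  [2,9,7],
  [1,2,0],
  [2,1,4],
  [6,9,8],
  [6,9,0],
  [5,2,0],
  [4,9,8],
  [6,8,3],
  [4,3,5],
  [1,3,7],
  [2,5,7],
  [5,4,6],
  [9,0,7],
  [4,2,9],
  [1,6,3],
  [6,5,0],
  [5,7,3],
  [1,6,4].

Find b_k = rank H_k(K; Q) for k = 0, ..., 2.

K has 10 vertices, 30 edges, 20 triangles.
rank ∂_0 = 0, rank ∂_1 = 9 ⇒ b_0 = 10 − 0 − 9 = 1; all invariant factors of ∂_1 are 1 so no torsion. So H_0 ≅ Z.
rank ∂_1 = 9, rank ∂_2 = 20 ⇒ b_1 = 30 − 9 − 20 = 1; ∂_2 has invariant factor(s) [2] giving torsion. So H_1 ≅ Z ⊕ Z/2.
rank ∂_2 = 20, rank ∂_3 = 0 ⇒ b_2 = 20 − 20 − 0 = 0. So H_2 ≅ 0.

b_0 = 1, b_1 = 1, b_2 = 0.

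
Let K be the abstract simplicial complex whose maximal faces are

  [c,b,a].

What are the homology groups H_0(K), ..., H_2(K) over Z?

H_0 ≅ Z,  H_1 = 0,  H_2 = 0.

Take the total order a < b < c on the vertex set. Then K (dimension 2) consists of the simplices:

  0-simplices (3): a, b, c
  1-simplices (3): ab, ac, bc
  2-simplices (1): abc

so the chain groups are C_0 ≅ Z^3, C_1 ≅ Z^3, C_2 ≅ Z^1.

∂_1: C_1 → C_0 is given by ∂[p,q] = [q] − [p].
The 3×3 boundary matrix has rank 2 and Smith normal form diag(1,1).

Boundary ∂_2: C_2 → C_1 maps a triangle to the signed sum of its edges. For instance
  ∂abc = bc − ac + ab.
The 3×1 boundary matrix has rank 1 and Smith normal form diag(1).

Reading off H_k = ker ∂_k / im ∂_{k+1}:

  H_0: rank C_0 − rank ∂_1 = 3 − 2 = 1, and the invariant factors of ∂_1 are all 1, so H_0 ≅ Z.
  H_1: rank ker ∂_1 − rank ∂_2 = (3 − 2) − 1 = 0, and the invariant factors of ∂_2 are all 1, so H_1 ≅ 0.
  H_2: rank ker ∂_2 − rank ∂_3 = (1 − 1) − 0 = 0, and there is no ∂_3, so H_2 ≅ 0.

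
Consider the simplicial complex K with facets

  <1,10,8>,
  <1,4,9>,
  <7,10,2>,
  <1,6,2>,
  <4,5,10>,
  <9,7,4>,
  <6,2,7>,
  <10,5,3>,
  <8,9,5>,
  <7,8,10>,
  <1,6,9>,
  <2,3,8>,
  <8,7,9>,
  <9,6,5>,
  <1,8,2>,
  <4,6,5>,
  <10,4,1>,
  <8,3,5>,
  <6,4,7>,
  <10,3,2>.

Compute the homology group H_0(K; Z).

H_0 = Z.

Take the total order 1 < 2 < 3 < 4 < 5 < 6 < 7 < 8 < 9 < 10 on the vertex set. Then K (dimension 2) consists of the simplices:

  0-simplices (10): [1], [2], [3], [4], [5], [6], [7], [8], [9], [10]
  1-simplices (30): (30 of them)
  2-simplices (20): (20 of them)

Hence C_0 ≅ Z^10, C_1 ≅ Z^30, C_2 ≅ Z^20.

Boundary ∂_1: C_1 → C_0 is given by ∂[p,q] = [q] − [p]. For instance
  ∂[3,8] = [8] − [3].
This gives a 10×30 integer matrix of rank 9; reducing to Smith normal form yields diagonal entries (1,1,1,1,1,1,1,1,1).

Boundary ∂_2: C_2 → C_1 sends each 2-simplex [p,q,r] to [q,r] − [p,r] + [p,q]. For instance
  ∂[7,8,9] = [8,9] − [7,9] + [7,8],
  ∂[7,8,10] = [8,10] − [7,10] + [7,8].
The resulting 30×20 matrix has rank 20, and its Smith normal form has invariant factors (1,1,1,1,1,1,1,1,1,1,1,1,1,1,1,1,1,1,1,2).

From H_k ≅ ker(∂_k) / im(∂_{k+1}) we obtain:

  H_0: rank C_0 − rank ∂_1 = 10 − 9 = 1, and the invariant factors of ∂_1 are all 1, so H_0 ≅ Z.

(K is a triangulation of the Klein bottle.)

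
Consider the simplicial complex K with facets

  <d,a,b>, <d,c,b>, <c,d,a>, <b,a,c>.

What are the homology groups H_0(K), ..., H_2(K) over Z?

H_0 ≅ Z,  H_1 = 0,  H_2 ≅ Z.

Take the total order a < b < c < d on the vertex set. Then K (dimension 2) consists of the simplices:

  0-simplices (4): a, b, c, d
  1-simplices (6): ab, ac, ad, bc, bd, cd
  2-simplices (4): abc, abd, acd, bcd

giving chain groups C_0 ≅ Z^4, C_1 ≅ Z^6, C_2 ≅ Z^4.

Boundary ∂_1: C_1 → C_0 sends each edge [p,q] (with p < q) to q − p.
The resulting 4×6 matrix has rank 3, and its Smith normal form has invariant factors (1,1,1).

The boundary map ∂_2: C_2 → C_1 sends each 2-simplex [p,q,r] to [q,r] − [p,r] + [p,q]. For instance
  ∂abc = bc − ac + ab,
  ∂acd = cd − ad + ac.
This gives a 6×4 integer matrix of rank 3; reducing to Smith normal form yields diagonal entries (1,1,1).

Reading off H_k = ker ∂_k / im ∂_{k+1}:

  H_0: rank C_0 − rank ∂_1 = 4 − 3 = 1, and the invariant factors of ∂_1 are all 1, so H_0 ≅ Z.
  H_1: rank ker ∂_1 − rank ∂_2 = (6 − 3) − 3 = 0, and the invariant factors of ∂_2 are all 1, so H_1 ≅ 0.
  H_2: rank ker ∂_2 − rank ∂_3 = (4 − 3) − 0 = 1, and there is no ∂_3, so H_2 ≅ Z.

(K is a triangulation of the 2-sphere S^2.)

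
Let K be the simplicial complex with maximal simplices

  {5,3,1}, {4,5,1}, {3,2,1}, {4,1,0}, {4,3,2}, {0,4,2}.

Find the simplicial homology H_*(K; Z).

Fix the vertex order 0 < 1 < 2 < 3 < 4 < 5 and write every simplex with vertices in increasing order. Then dim K = 2 and the simplices of K are:

  0-simplices (6): [0], [1], [2], [3], [4], [5]
  1-simplices (12): [0,1], [0,2], [0,4], [1,2], [1,3], [1,4], [1,5], [2,3], [2,4], [3,4], [3,5], [4,5]
  2-simplices (6): [0,1,4], [0,2,4], [1,2,3], [1,3,5], [1,4,5], [2,3,4]

giving chain groups C_0 ≅ Z^6, C_1 ≅ Z^12, C_2 ≅ Z^6.

The boundary map ∂_1: C_1 → C_0 maps an edge to its endpoints' difference, ∂[p,q] = q − p. For instance
  ∂[1,2] = [2] − [1].
This gives a 6×12 integer matrix of rank 5; reducing to Smith normal form yields diagonal entries (1,1,1,1,1).

Boundary ∂_2: C_2 → C_1 acts by ∂[p,q,r] = [q,r] − [p,r] + [p,q]. For instance
  ∂[1,3,5] = [3,5] − [1,5] + [1,3],
  ∂[1,2,3] = [2,3] − [1,3] + [1,2].
This gives a 12×6 integer matrix of rank 6; reducing to Smith normal form yields diagonal entries (1,1,1,1,1,1).

Reading off H_k = ker ∂_k / im ∂_{k+1}:

  H_0: rank C_0 − rank ∂_1 = 6 − 5 = 1, and the invariant factors of ∂_1 are all 1, so H_0 ≅ Z.
  H_1: rank ker ∂_1 − rank ∂_2 = (12 − 5) − 6 = 1, and the invariant factors of ∂_2 are all 1, so H_1 ≅ Z.
  H_2: rank ker ∂_2 − rank ∂_3 = (6 − 6) − 0 = 0, and there is no ∂_3, so H_2 ≅ 0.

H_0 = Z,  H_1 = Z,  H_2 = 0.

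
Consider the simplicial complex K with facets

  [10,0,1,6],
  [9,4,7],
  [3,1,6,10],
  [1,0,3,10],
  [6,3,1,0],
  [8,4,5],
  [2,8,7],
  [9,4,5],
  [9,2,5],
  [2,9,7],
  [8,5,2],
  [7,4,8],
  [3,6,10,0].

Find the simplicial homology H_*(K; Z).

H_0 = Z^2,  H_1 = 0,  H_2 = Z,  H_3 = Z.

Fix the vertex order 0 < 1 < 2 < 3 < 4 < 5 < 6 < 7 < 8 < 9 < 10 and write every simplex with vertices in increasing order. Then dim K = 3 and the simplices of K are:

  0-simplices (11): [0], [1], [2], [3], [4], [5], [6], [7], [8], [9], [10]
  1-simplices (22): [0,1], [0,3], [0,6], [0,10], [1,3], [1,6], [1,10], [2,5], [2,7], [2,8], [2,9], [3,6], [3,10], [4,5], [4,7], [4,8], [4,9], [5,8], [5,9], [6,10], [7,8], [7,9]
  2-simplices (18): (18 of them)
  3-simplices (5): [0,1,3,6], [0,1,3,10], [0,1,6,10], [0,3,6,10], [1,3,6,10]

giving chain groups C_0 ≅ Z^11, C_1 ≅ Z^22, C_2 ≅ Z^18, C_3 ≅ Z^5.

∂_1: C_1 → C_0 is given by ∂[p,q] = [q] − [p]. For instance
  ∂[2,9] = [9] − [2].
The resulting 11×22 matrix has rank 9, and its Smith normal form has invariant factors (1,1,1,1,1,1,1,1,1).

The boundary map ∂_2: C_2 → C_1 sends each 2-simplex [p,q,r] to [q,r] − [p,r] + [p,q]. For instance
  ∂[0,6,10] = [6,10] − [0,10] + [0,6],
  ∂[4,7,9] = [7,9] − [4,9] + [4,7].
As a 22×18 matrix over Z this has rank 13, with invariant factors (1,1,1,1,1,1,1,1,1,1,1,1,1).

∂_3: C_3 → C_2 sends each 3-simplex σ to the alternating sum Σ_i (−1)^i (σ with its i-th vertex removed). For instance
  ∂[0,1,6,10] = [1,6,10] − [0,6,10] + [0,1,10] − [0,1,6],
  ∂[0,3,6,10] = [3,6,10] − [0,6,10] + [0,3,10] − [0,3,6].
This gives a 18×5 integer matrix of rank 4; reducing to Smith normal form yields diagonal entries (1,1,1,1).

Now H_k = ker ∂_k / im ∂_{k+1}, so:

  H_0: rank C_0 − rank ∂_1 = 11 − 9 = 2, and the invariant factors of ∂_1 are all 1, so H_0 = Z^2.
  H_1: rank ker ∂_1 − rank ∂_2 = (22 − 9) − 13 = 0, and the invariant factors of ∂_2 are all 1, so H_1 = 0.
  H_2: rank ker ∂_2 − rank ∂_3 = (18 − 13) − 4 = 1, and the invariant factors of ∂_3 are all 1, so H_2 = Z.
  H_3: rank ker ∂_3 − rank ∂_4 = (5 − 4) − 0 = 1, and there is no ∂_4, so H_3 = Z.

As a check, the Euler characteristic is 11 − 22 + 18 − 5 = 2, which agrees with 2 − 0 + 1 − 1 = 2.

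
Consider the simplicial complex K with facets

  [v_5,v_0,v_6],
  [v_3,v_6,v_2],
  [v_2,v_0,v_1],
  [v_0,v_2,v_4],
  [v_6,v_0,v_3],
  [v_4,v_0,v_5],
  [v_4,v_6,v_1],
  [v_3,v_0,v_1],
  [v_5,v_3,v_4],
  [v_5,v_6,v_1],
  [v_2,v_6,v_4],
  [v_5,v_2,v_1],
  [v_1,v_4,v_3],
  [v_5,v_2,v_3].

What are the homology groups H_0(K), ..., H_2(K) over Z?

K has 7 vertices, 21 edges, 14 triangles.
rank ∂_0 = 0, rank ∂_1 = 6 ⇒ b_0 = 7 − 0 − 6 = 1; all invariant factors of ∂_1 are 1 so no torsion. So H_0 ≅ Z.
rank ∂_1 = 6, rank ∂_2 = 13 ⇒ b_1 = 21 − 6 − 13 = 2; all invariant factors of ∂_2 are 1 so no torsion. So H_1 ≅ Z^2.
rank ∂_2 = 13, rank ∂_3 = 0 ⇒ b_2 = 14 − 13 − 0 = 1. So H_2 ≅ Z.

H_0 ≅ Z,  H_1 ≅ Z^2,  H_2 ≅ Z.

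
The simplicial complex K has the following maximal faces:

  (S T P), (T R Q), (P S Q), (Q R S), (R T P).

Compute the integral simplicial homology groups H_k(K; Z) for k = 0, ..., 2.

Fix the vertex order P < Q < R < S < T and write every simplex with vertices in increasing order. Then dim K = 2 and the simplices of K are:

  0-simplices (5): P, Q, R, S, T
  1-simplices (10): PQ, PR, PS, PT, QR, QS, QT, RS, RT, ST
  2-simplices (5): PQS, PRT, PST, QRS, QRT

giving chain groups C_0 ≅ Z^5, C_1 ≅ Z^10, C_2 ≅ Z^5.

∂_1: C_1 → C_0 is given by ∂[p,q] = [q] − [p].
The 5×10 boundary matrix has rank 4 and Smith normal form diag(1,1,1,1).

Boundary ∂_2: C_2 → C_1 maps a triangle to the signed sum of its edges. For instance
  ∂QRT = RT − QT + QR,
  ∂PQS = QS − PS + PQ.
This gives a 10×5 integer matrix of rank 5; reducing to Smith normal form yields diagonal entries (1,1,1,1,1).

Reading off H_k = ker ∂_k / im ∂_{k+1}:

  H_0: rank C_0 − rank ∂_1 = 5 − 4 = 1, and the invariant factors of ∂_1 are all 1, so H_0 ≅ Z.
  H_1: rank ker ∂_1 − rank ∂_2 = (10 − 4) − 5 = 1, and the invariant factors of ∂_2 are all 1, so H_1 ≅ Z.
  H_2: rank ker ∂_2 − rank ∂_3 = (5 − 5) − 0 = 0, and there is no ∂_3, so H_2 ≅ 0.

H_0 = Z,  H_1 = Z,  H_2 = 0.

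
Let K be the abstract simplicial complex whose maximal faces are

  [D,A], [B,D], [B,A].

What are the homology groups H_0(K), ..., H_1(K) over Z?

K has 3 vertices, 3 edges.
rank ∂_0 = 0, rank ∂_1 = 2 ⇒ b_0 = 3 − 0 − 2 = 1; all invariant factors of ∂_1 are 1 so no torsion. So H_0 = Z.
rank ∂_1 = 2, rank ∂_2 = 0 ⇒ b_1 = 3 − 2 − 0 = 1. So H_1 = Z.

H_0 = Z,  H_1 = Z.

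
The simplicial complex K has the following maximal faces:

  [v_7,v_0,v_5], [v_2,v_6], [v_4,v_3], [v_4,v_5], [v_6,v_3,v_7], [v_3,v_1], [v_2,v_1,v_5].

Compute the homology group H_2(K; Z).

H_2 = 0.

Take the total order v_0 < v_1 < v_2 < v_3 < v_4 < v_5 < v_6 < v_7 on the vertex set. Then K (dimension 2) consists of the simplices:

  0-simplices (8): [v_0], [v_1], [v_2], [v_3], [v_4], [v_5], [v_6], [v_7]
  1-simplices (13): [v_0,v_5], [v_0,v_7], [v_1,v_2], [v_1,v_3], [v_1,v_5], [v_2,v_5], [v_2,v_6], [v_3,v_4], [v_3,v_6], [v_3,v_7], [v_4,v_5], [v_5,v_7], [v_6,v_7]
  2-simplices (3): [v_0,v_5,v_7], [v_1,v_2,v_5], [v_3,v_6,v_7]

so the chain groups are C_0 ≅ Z^8, C_1 ≅ Z^13, C_2 ≅ Z^3.

Boundary ∂_1: C_1 → C_0 maps an edge to its endpoints' difference, ∂[p,q] = q − p. For instance
  ∂[v_1,v_2] = [v_2] − [v_1].
As a 8×13 matrix over Z this has rank 7, with invariant factors (1,1,1,1,1,1,1).

The boundary map ∂_2: C_2 → C_1 maps a triangle to the signed sum of its edges. For instance
  ∂[v_0,v_5,v_7] = [v_5,v_7] − [v_0,v_7] + [v_0,v_5],
  ∂[v_1,v_2,v_5] = [v_2,v_5] − [v_1,v_5] + [v_1,v_2].
The 13×3 boundary matrix has rank 3 and Smith normal form diag(1,1,1).

From H_k ≅ ker(∂_k) / im(∂_{k+1}) we obtain:

  H_2: rank ker ∂_2 − rank ∂_3 = (3 − 3) − 0 = 0, and there is no ∂_3, so H_2 = 0.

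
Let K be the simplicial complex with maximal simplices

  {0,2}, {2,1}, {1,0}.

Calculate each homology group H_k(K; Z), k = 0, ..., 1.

Fix the vertex order 0 < 1 < 2 and write every simplex with vertices in increasing order. Then dim K = 1 and the simplices of K are:

  0-simplices (3): [0], [1], [2]
  1-simplices (3): [0,1], [0,2], [1,2]

Hence C_0 ≅ Z^3, C_1 ≅ Z^3.

∂_1: C_1 → C_0 is given by ∂[p,q] = [q] − [p].
The resulting 3×3 matrix has rank 2, and its Smith normal form has invariant factors (1,1).

From H_k ≅ ker(∂_k) / im(∂_{k+1}) we obtain:

  H_0: rank C_0 − rank ∂_1 = 3 − 2 = 1, and the invariant factors of ∂_1 are all 1, so H_0 = Z.
  H_1: rank ker ∂_1 − rank ∂_2 = (3 − 2) − 0 = 1, and there is no ∂_2, so H_1 = Z.

H_0 = Z,  H_1 = Z.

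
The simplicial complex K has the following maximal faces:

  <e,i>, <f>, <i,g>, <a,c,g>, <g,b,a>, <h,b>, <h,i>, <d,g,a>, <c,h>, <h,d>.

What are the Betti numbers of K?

b_0 = 2, b_1 = 3, b_2 = 0.

Fix the vertex order a < b < c < d < e < f < g < h < i and write every simplex with vertices in increasing order. Then dim K = 2 and the simplices of K are:

  0-simplices (9): a, b, c, d, e, f, g, h, i
  1-simplices (13): ab, ac, ad, ag, bg, bh, cg, ch, dg, dh, ei, gi, hi
  2-simplices (3): abg, acg, adg

giving chain groups C_0 ≅ Z^9, C_1 ≅ Z^13, C_2 ≅ Z^3.

∂_1: C_1 → C_0 is given by ∂[p,q] = [q] − [p]. For instance
  ∂dh = h − d.
This gives a 9×13 integer matrix of rank 7; reducing to Smith normal form yields diagonal entries (1,1,1,1,1,1,1).

Boundary ∂_2: C_2 → C_1 maps a triangle to the signed sum of its edges. For instance
  ∂abg = bg − ag + ab,
  ∂acg = cg − ag + ac.
This gives a 13×3 integer matrix of rank 3; reducing to Smith normal form yields diagonal entries (1,1,1).

Reading off H_k = ker ∂_k / im ∂_{k+1}:

  H_0: rank C_0 − rank ∂_1 = 9 − 7 = 2, and the invariant factors of ∂_1 are all 1, so H_0 ≅ Z^2.
  H_1: rank ker ∂_1 − rank ∂_2 = (13 − 7) − 3 = 3, and the invariant factors of ∂_2 are all 1, so H_1 ≅ Z^3.
  H_2: rank ker ∂_2 − rank ∂_3 = (3 − 3) − 0 = 0, and there is no ∂_3, so H_2 ≅ 0.

As a check, the Euler characteristic is 9 − 13 + 3 = -1, which agrees with 2 − 3 + 0 = -1.

Hence the Betti numbers are b_0 = 2, b_1 = 3, b_2 = 0.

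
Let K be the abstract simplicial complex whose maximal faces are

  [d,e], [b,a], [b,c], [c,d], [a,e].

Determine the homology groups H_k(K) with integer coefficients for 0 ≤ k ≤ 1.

H_0 = Z,  H_1 = Z.

Take the total order a < b < c < d < e on the vertex set. Then K (dimension 1) consists of the simplices:

  0-simplices (5): a, b, c, d, e
  1-simplices (5): ab, ae, bc, cd, de

giving chain groups C_0 ≅ Z^5, C_1 ≅ Z^5.

The boundary map ∂_1: C_1 → C_0 is given by ∂[p,q] = [q] − [p]. For instance
  ∂bc = c − b.
As a 5×5 matrix over Z this has rank 4, with invariant factors (1,1,1,1).

Reading off H_k = ker ∂_k / im ∂_{k+1}:

  H_0: rank C_0 − rank ∂_1 = 5 − 4 = 1, and the invariant factors of ∂_1 are all 1, so H_0 = Z.
  H_1: rank ker ∂_1 − rank ∂_2 = (5 − 4) − 0 = 1, and there is no ∂_2, so H_1 = Z.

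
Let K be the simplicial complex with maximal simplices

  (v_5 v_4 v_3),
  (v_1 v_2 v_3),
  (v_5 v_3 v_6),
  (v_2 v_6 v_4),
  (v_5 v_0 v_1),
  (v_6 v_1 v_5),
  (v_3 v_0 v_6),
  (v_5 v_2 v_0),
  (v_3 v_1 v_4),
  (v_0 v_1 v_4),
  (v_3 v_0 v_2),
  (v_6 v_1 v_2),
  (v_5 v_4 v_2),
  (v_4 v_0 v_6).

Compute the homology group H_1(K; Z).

H_1 ≅ Z^2.

We work with the vertex ordering v_0 < v_1 < v_2 < v_3 < v_4 < v_5 < v_6. The simplices of K, each written with vertices in increasing order, are:

  0-simplices (7): [v_0], [v_1], [v_2], [v_3], [v_4], [v_5], [v_6]
  1-simplices (21): (21 of them)
  2-simplices (14): (14 of them)

so the chain groups are C_0 ≅ Z^7, C_1 ≅ Z^21, C_2 ≅ Z^14.

Boundary ∂_1: C_1 → C_0 sends each edge [p,q] (with p < q) to q − p.
As a 7×21 matrix over Z this has rank 6, with invariant factors (1,1,1,1,1,1).

Boundary ∂_2: C_2 → C_1 maps a triangle to the signed sum of its edges. For instance
  ∂[v_0,v_1,v_5] = [v_1,v_5] − [v_0,v_5] + [v_0,v_1],
  ∂[v_2,v_4,v_5] = [v_4,v_5] − [v_2,v_5] + [v_2,v_4].
This gives a 21×14 integer matrix of rank 13; reducing to Smith normal form yields diagonal entries (1,1,1,1,1,1,1,1,1,1,1,1,1).

Now H_k = ker ∂_k / im ∂_{k+1}, so:

  H_1: rank ker ∂_1 − rank ∂_2 = (21 − 6) − 13 = 2, and the invariant factors of ∂_2 are all 1, so H_1 ≅ Z^2.

(K is a triangulation of the torus T^2.)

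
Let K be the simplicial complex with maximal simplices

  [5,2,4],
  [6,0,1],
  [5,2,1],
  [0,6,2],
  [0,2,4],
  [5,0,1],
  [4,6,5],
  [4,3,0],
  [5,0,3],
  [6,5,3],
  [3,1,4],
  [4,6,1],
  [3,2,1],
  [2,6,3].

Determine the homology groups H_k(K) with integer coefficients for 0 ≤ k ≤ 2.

H_0 = Z,  H_1 = Z^2,  H_2 = Z.

We work with the vertex ordering 0 < 1 < 2 < 3 < 4 < 5 < 6. The simplices of K, each written with vertices in increasing order, are:

  0-simplices (7): [0], [1], [2], [3], [4], [5], [6]
  1-simplices (21): [0,1], [0,2], [0,3], [0,4], [0,5], [0,6], [1,2], [1,3], [1,4], [1,5], [1,6], [2,3], [2,4], [2,5], [2,6], [3,4], [3,5], [3,6], [4,5], [4,6], [5,6]
  2-simplices (14): [0,1,5], [0,1,6], [0,2,4], [0,2,6], [0,3,4], [0,3,5], [1,2,3], [1,2,5], [1,3,4], [1,4,6], [2,3,6], [2,4,5], [3,5,6], [4,5,6]

so the chain groups are C_0 ≅ Z^7, C_1 ≅ Z^21, C_2 ≅ Z^14.

∂_1: C_1 → C_0 maps an edge to its endpoints' difference, ∂[p,q] = q − p. For instance
  ∂[1,4] = [4] − [1].
This gives a 7×21 integer matrix of rank 6; reducing to Smith normal form yields diagonal entries (1,1,1,1,1,1).

∂_2: C_2 → C_1 sends each 2-simplex [p,q,r] to [q,r] − [p,r] + [p,q]. For instance
  ∂[3,5,6] = [5,6] − [3,6] + [3,5],
  ∂[0,2,6] = [2,6] − [0,6] + [0,2].
As a 21×14 matrix over Z this has rank 13, with invariant factors (1,1,1,1,1,1,1,1,1,1,1,1,1).

Computing H_k = (kernel of ∂_k) / (image of ∂_{k+1}):

  H_0: rank C_0 − rank ∂_1 = 7 − 6 = 1, and the invariant factors of ∂_1 are all 1, so H_0 ≅ Z.
  H_1: rank ker ∂_1 − rank ∂_2 = (21 − 6) − 13 = 2, and the invariant factors of ∂_2 are all 1, so H_1 ≅ Z^2.
  H_2: rank ker ∂_2 − rank ∂_3 = (14 − 13) − 0 = 1, and there is no ∂_3, so H_2 ≅ Z.

(K is a triangulation of the torus T^2.)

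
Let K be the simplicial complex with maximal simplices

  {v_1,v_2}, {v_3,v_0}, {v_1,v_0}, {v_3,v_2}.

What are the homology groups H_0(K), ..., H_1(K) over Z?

Order the vertices as v_0 < v_1 < v_2 < v_3. Listing each simplex with vertices in this order, K has dimension 1 with simplices:

  0-simplices (4): [v_0], [v_1], [v_2], [v_3]
  1-simplices (4): [v_0,v_1], [v_0,v_3], [v_1,v_2], [v_2,v_3]

so the chain groups are C_0 ≅ Z^4, C_1 ≅ Z^4.

The boundary map ∂_1: C_1 → C_0 maps an edge to its endpoints' difference, ∂[p,q] = q − p.
The 4×4 boundary matrix has rank 3 and Smith normal form diag(1,1,1).

Computing H_k = (kernel of ∂_k) / (image of ∂_{k+1}):

  H_0: rank C_0 − rank ∂_1 = 4 − 3 = 1, and the invariant factors of ∂_1 are all 1, so H_0 ≅ Z.
  H_1: rank ker ∂_1 − rank ∂_2 = (4 − 3) − 0 = 1, and there is no ∂_2, so H_1 ≅ Z.

(K is a triangulation of the circle S^1.)

H_0 = Z,  H_1 = Z.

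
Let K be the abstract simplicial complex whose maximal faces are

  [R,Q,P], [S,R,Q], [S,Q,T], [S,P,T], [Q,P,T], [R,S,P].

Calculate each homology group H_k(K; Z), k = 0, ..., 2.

We work with the vertex ordering P < Q < R < S < T. The simplices of K, each written with vertices in increasing order, are:

  0-simplices (5): P, Q, R, S, T
  1-simplices (9): PQ, PR, PS, PT, QR, QS, QT, RS, ST
  2-simplices (6): PQR, PQT, PRS, PST, QRS, QST

so the chain groups are C_0 ≅ Z^5, C_1 ≅ Z^9, C_2 ≅ Z^6.

∂_1: C_1 → C_0 is given by ∂[p,q] = [q] − [p]. For instance
  ∂PS = S − P.
This gives a 5×9 integer matrix of rank 4; reducing to Smith normal form yields diagonal entries (1,1,1,1).

∂_2: C_2 → C_1 maps a triangle to the signed sum of its edges. For instance
  ∂QRS = RS − QS + QR,
  ∂PRS = RS − PS + PR.
The 9×6 boundary matrix has rank 5 and Smith normal form diag(1,1,1,1,1).

From H_k ≅ ker(∂_k) / im(∂_{k+1}) we obtain:

  H_0: rank C_0 − rank ∂_1 = 5 − 4 = 1, and the invariant factors of ∂_1 are all 1, so H_0 = Z.
  H_1: rank ker ∂_1 − rank ∂_2 = (9 − 4) − 5 = 0, and the invariant factors of ∂_2 are all 1, so H_1 = 0.
  H_2: rank ker ∂_2 − rank ∂_3 = (6 − 5) − 0 = 1, and there is no ∂_3, so H_2 = Z.

As a check, the Euler characteristic is 5 − 9 + 6 = 2, which agrees with 1 − 0 + 1 = 2.

H_0 ≅ Z,  H_1 = 0,  H_2 ≅ Z.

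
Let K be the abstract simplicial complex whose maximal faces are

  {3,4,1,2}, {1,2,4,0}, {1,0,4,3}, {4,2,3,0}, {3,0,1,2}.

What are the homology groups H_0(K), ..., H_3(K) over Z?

H_0 ≅ Z,  H_1 = 0,  H_2 = 0,  H_3 ≅ Z.

Order the vertices as 0 < 1 < 2 < 3 < 4. Listing each simplex with vertices in this order, K has dimension 3 with simplices:

  0-simplices (5): [0], [1], [2], [3], [4]
  1-simplices (10): [0,1], [0,2], [0,3], [0,4], [1,2], [1,3], [1,4], [2,3], [2,4], [3,4]
  2-simplices (10): [0,1,2], [0,1,3], [0,1,4], [0,2,3], [0,2,4], [0,3,4], [1,2,3], [1,2,4], [1,3,4], [2,3,4]
  3-simplices (5): [0,1,2,3], [0,1,2,4], [0,1,3,4], [0,2,3,4], [1,2,3,4]

giving chain groups C_0 ≅ Z^5, C_1 ≅ Z^10, C_2 ≅ Z^10, C_3 ≅ Z^5.

∂_1: C_1 → C_0 is given by ∂[p,q] = [q] − [p].
This gives a 5×10 integer matrix of rank 4; reducing to Smith normal form yields diagonal entries (1,1,1,1).

∂_2: C_2 → C_1 acts by ∂[p,q,r] = [q,r] − [p,r] + [p,q]. For instance
  ∂[1,3,4] = [3,4] − [1,4] + [1,3],
  ∂[0,3,4] = [3,4] − [0,4] + [0,3].
The 10×10 boundary matrix has rank 6 and Smith normal form diag(1,1,1,1,1,1).

∂_3: C_3 → C_2 sends each 3-simplex σ to the alternating sum Σ_i (−1)^i (σ with its i-th vertex removed). For instance
  ∂[0,1,2,3] = [1,2,3] − [0,2,3] + [0,1,3] − [0,1,2],
  ∂[0,1,3,4] = [1,3,4] − [0,3,4] + [0,1,4] − [0,1,3].
The 10×5 boundary matrix has rank 4 and Smith normal form diag(1,1,1,1).

Reading off H_k = ker ∂_k / im ∂_{k+1}:

  H_0: rank C_0 − rank ∂_1 = 5 − 4 = 1, and the invariant factors of ∂_1 are all 1, so H_0 ≅ Z.
  H_1: rank ker ∂_1 − rank ∂_2 = (10 − 4) − 6 = 0, and the invariant factors of ∂_2 are all 1, so H_1 ≅ 0.
  H_2: rank ker ∂_2 − rank ∂_3 = (10 − 6) − 4 = 0, and the invariant factors of ∂_3 are all 1, so H_2 ≅ 0.
  H_3: rank ker ∂_3 − rank ∂_4 = (5 − 4) − 0 = 1, and there is no ∂_4, so H_3 ≅ Z.

(K is a triangulation of the 3-sphere S^3.)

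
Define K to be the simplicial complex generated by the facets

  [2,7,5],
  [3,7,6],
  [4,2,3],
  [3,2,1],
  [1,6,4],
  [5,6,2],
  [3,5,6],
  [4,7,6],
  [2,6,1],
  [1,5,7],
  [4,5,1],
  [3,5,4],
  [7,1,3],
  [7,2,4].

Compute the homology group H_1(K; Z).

Fix the vertex order 1 < 2 < 3 < 4 < 5 < 6 < 7 and write every simplex with vertices in increasing order. Then dim K = 2 and the simplices of K are:

  0-simplices (7): [1], [2], [3], [4], [5], [6], [7]
  1-simplices (21): [1,2], [1,3], [1,4], [1,5], [1,6], [1,7], [2,3], [2,4], [2,5], [2,6], [2,7], [3,4], [3,5], [3,6], [3,7], [4,5], [4,6], [4,7], [5,6], [5,7], [6,7]
  2-simplices (14): [1,2,3], [1,2,6], [1,3,7], [1,4,5], [1,4,6], [1,5,7], [2,3,4], [2,4,7], [2,5,6], [2,5,7], [3,4,5], [3,5,6], [3,6,7], [4,6,7]

giving chain groups C_0 ≅ Z^7, C_1 ≅ Z^21, C_2 ≅ Z^14.

Boundary ∂_1: C_1 → C_0 is given by ∂[p,q] = [q] − [p]. For instance
  ∂[2,4] = [4] − [2].
This gives a 7×21 integer matrix of rank 6; reducing to Smith normal form yields diagonal entries (1,1,1,1,1,1).

∂_2: C_2 → C_1 acts by ∂[p,q,r] = [q,r] − [p,r] + [p,q]. For instance
  ∂[2,5,6] = [5,6] − [2,6] + [2,5],
  ∂[1,3,7] = [3,7] − [1,7] + [1,3].
The resulting 21×14 matrix has rank 13, and its Smith normal form has invariant factors (1,1,1,1,1,1,1,1,1,1,1,1,1).

Reading off H_k = ker ∂_k / im ∂_{k+1}:

  H_1: rank ker ∂_1 − rank ∂_2 = (21 − 6) − 13 = 2, and the invariant factors of ∂_2 are all 1, so H_1 ≅ Z^2.

H_1 ≅ Z^2.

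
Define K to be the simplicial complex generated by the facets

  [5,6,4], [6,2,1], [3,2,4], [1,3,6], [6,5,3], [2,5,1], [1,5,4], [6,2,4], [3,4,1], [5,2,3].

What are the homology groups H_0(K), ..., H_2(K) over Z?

Fix the vertex order 1 < 2 < 3 < 4 < 5 < 6 and write every simplex with vertices in increasing order. Then dim K = 2 and the simplices of K are:

  0-simplices (6): [1], [2], [3], [4], [5], [6]
  1-simplices (15): [1,2], [1,3], [1,4], [1,5], [1,6], [2,3], [2,4], [2,5], [2,6], [3,4], [3,5], [3,6], [4,5], [4,6], [5,6]
  2-simplices (10): [1,2,5], [1,2,6], [1,3,4], [1,3,6], [1,4,5], [2,3,4], [2,3,5], [2,4,6], [3,5,6], [4,5,6]

so the chain groups are C_0 ≅ Z^6, C_1 ≅ Z^15, C_2 ≅ Z^10.

∂_1: C_1 → C_0 sends each edge [p,q] (with p < q) to q − p. For instance
  ∂[2,3] = [3] − [2].
The 6×15 boundary matrix has rank 5 and Smith normal form diag(1,1,1,1,1).

Boundary ∂_2: C_2 → C_1 maps a triangle to the signed sum of its edges. For instance
  ∂[2,4,6] = [4,6] − [2,6] + [2,4],
  ∂[1,2,6] = [2,6] − [1,6] + [1,2].
The 15×10 boundary matrix has rank 10 and Smith normal form diag(1,1,1,1,1,1,1,1,1,2).

Now H_k = ker ∂_k / im ∂_{k+1}, so:

  H_0: rank C_0 − rank ∂_1 = 6 − 5 = 1, and the invariant factors of ∂_1 are all 1, so H_0 = Z.
  H_1: rank ker ∂_1 − rank ∂_2 = (15 − 5) − 10 = 0, and ∂_2 has invariant factor 2 > 1, so H_1 = Z_2.
  H_2: rank ker ∂_2 − rank ∂_3 = (10 − 10) − 0 = 0, and there is no ∂_3, so H_2 = 0.

H_0 = Z,  H_1 = Z_2,  H_2 = 0.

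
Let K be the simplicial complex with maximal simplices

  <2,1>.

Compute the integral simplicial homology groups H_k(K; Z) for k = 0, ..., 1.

Take the total order 1 < 2 on the vertex set. Then K (dimension 1) consists of the simplices:

  0-simplices (2): [1], [2]
  1-simplices (1): [1,2]

giving chain groups C_0 ≅ Z^2, C_1 ≅ Z^1.

The boundary map ∂_1: C_1 → C_0 sends each edge [p,q] (with p < q) to q − p.
The resulting 2×1 matrix has rank 1, and its Smith normal form has invariant factors (1).

Computing H_k = (kernel of ∂_k) / (image of ∂_{k+1}):

  H_0: rank C_0 − rank ∂_1 = 2 − 1 = 1, and the invariant factors of ∂_1 are all 1, so H_0 ≅ Z.
  H_1: rank ker ∂_1 − rank ∂_2 = (1 − 1) − 0 = 0, and there is no ∂_2, so H_1 ≅ 0.

H_0 = Z,  H_1 = 0.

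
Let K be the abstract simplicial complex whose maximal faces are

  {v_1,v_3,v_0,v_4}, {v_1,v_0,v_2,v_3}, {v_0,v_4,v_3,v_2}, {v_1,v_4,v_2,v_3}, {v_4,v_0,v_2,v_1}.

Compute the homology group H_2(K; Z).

K has 5 vertices, 10 edges, 10 triangles, 5 3-simplices.
rank ∂_2 = 6, rank ∂_3 = 4 ⇒ b_2 = 10 − 6 − 4 = 0; all invariant factors of ∂_3 are 1 so no torsion. So H_2 = 0.

H_2 ≅ 0.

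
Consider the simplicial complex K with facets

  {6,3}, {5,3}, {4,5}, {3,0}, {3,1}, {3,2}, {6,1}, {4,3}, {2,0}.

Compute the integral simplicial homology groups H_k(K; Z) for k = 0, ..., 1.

H_0 ≅ Z,  H_1 ≅ Z^3.

Order the vertices as 0 < 1 < 2 < 3 < 4 < 5 < 6. Listing each simplex with vertices in this order, K has dimension 1 with simplices:

  0-simplices (7): [0], [1], [2], [3], [4], [5], [6]
  1-simplices (9): [0,2], [0,3], [1,3], [1,6], [2,3], [3,4], [3,5], [3,6], [4,5]

giving chain groups C_0 ≅ Z^7, C_1 ≅ Z^9.

The boundary map ∂_1: C_1 → C_0 is given by ∂[p,q] = [q] − [p]. For instance
  ∂[2,3] = [3] − [2].
The resulting 7×9 matrix has rank 6, and its Smith normal form has invariant factors (1,1,1,1,1,1).

Computing H_k = (kernel of ∂_k) / (image of ∂_{k+1}):

  H_0: rank C_0 − rank ∂_1 = 7 − 6 = 1, and the invariant factors of ∂_1 are all 1, so H_0 = Z.
  H_1: rank ker ∂_1 − rank ∂_2 = (9 − 6) − 0 = 3, and there is no ∂_2, so H_1 = Z^3.

As a check, the Euler characteristic is 7 − 9 = -2, which agrees with 1 − 3 = -2.
(K is a triangulation of a wedge of 3 circles.)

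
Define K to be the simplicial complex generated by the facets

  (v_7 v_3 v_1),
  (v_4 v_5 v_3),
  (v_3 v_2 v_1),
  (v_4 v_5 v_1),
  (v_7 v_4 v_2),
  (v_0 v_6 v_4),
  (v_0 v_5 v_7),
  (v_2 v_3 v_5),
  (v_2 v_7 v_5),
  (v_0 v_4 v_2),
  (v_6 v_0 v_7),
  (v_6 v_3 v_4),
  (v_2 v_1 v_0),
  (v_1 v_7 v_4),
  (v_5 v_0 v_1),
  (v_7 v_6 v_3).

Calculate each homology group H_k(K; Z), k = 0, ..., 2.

H_0 ≅ Z,  H_1 ≅ Z^2,  H_2 ≅ Z.

Take the total order v_0 < v_1 < v_2 < v_3 < v_4 < v_5 < v_6 < v_7 on the vertex set. Then K (dimension 2) consists of the simplices:

  0-simplices (8): [v_0], [v_1], [v_2], [v_3], [v_4], [v_5], [v_6], [v_7]
  1-simplices (24): (24 of them)
  2-simplices (16): (16 of them)

giving chain groups C_0 ≅ Z^8, C_1 ≅ Z^24, C_2 ≅ Z^16.

The boundary map ∂_1: C_1 → C_0 sends each edge [p,q] (with p < q) to q − p.
The resulting 8×24 matrix has rank 7, and its Smith normal form has invariant factors (1,1,1,1,1,1,1).

∂_2: C_2 → C_1 sends each 2-simplex [p,q,r] to [q,r] − [p,r] + [p,q]. For instance
  ∂[v_1,v_2,v_3] = [v_2,v_3] − [v_1,v_3] + [v_1,v_2],
  ∂[v_0,v_4,v_6] = [v_4,v_6] − [v_0,v_6] + [v_0,v_4].
The resulting 24×16 matrix has rank 15, and its Smith normal form has invariant factors (1,1,1,1,1,1,1,1,1,1,1,1,1,1,1).

From H_k ≅ ker(∂_k) / im(∂_{k+1}) we obtain:

  H_0: rank C_0 − rank ∂_1 = 8 − 7 = 1, and the invariant factors of ∂_1 are all 1, so H_0 = Z.
  H_1: rank ker ∂_1 − rank ∂_2 = (24 − 7) − 15 = 2, and the invariant factors of ∂_2 are all 1, so H_1 = Z^2.
  H_2: rank ker ∂_2 − rank ∂_3 = (16 − 15) − 0 = 1, and there is no ∂_3, so H_2 = Z.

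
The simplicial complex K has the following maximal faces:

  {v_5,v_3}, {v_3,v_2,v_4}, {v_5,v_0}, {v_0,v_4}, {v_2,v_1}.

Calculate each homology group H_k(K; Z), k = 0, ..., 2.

Take the total order v_0 < v_1 < v_2 < v_3 < v_4 < v_5 on the vertex set. Then K (dimension 2) consists of the simplices:

  0-simplices (6): [v_0], [v_1], [v_2], [v_3], [v_4], [v_5]
  1-simplices (7): [v_0,v_4], [v_0,v_5], [v_1,v_2], [v_2,v_3], [v_2,v_4], [v_3,v_4], [v_3,v_5]
  2-simplices (1): [v_2,v_3,v_4]

so the chain groups are C_0 ≅ Z^6, C_1 ≅ Z^7, C_2 ≅ Z^1.

Boundary ∂_1: C_1 → C_0 maps an edge to its endpoints' difference, ∂[p,q] = q − p.
The 6×7 boundary matrix has rank 5 and Smith normal form diag(1,1,1,1,1).

The boundary map ∂_2: C_2 → C_1 acts by ∂[p,q,r] = [q,r] − [p,r] + [p,q]. For instance
  ∂[v_2,v_3,v_4] = [v_3,v_4] − [v_2,v_4] + [v_2,v_3].
The 7×1 boundary matrix has rank 1 and Smith normal form diag(1).

Reading off H_k = ker ∂_k / im ∂_{k+1}:

  H_0: rank C_0 − rank ∂_1 = 6 − 5 = 1, and the invariant factors of ∂_1 are all 1, so H_0 ≅ Z.
  H_1: rank ker ∂_1 − rank ∂_2 = (7 − 5) − 1 = 1, and the invariant factors of ∂_2 are all 1, so H_1 ≅ Z.
  H_2: rank ker ∂_2 − rank ∂_3 = (1 − 1) − 0 = 0, and there is no ∂_3, so H_2 ≅ 0.

H_0 ≅ Z,  H_1 ≅ Z,  H_2 = 0.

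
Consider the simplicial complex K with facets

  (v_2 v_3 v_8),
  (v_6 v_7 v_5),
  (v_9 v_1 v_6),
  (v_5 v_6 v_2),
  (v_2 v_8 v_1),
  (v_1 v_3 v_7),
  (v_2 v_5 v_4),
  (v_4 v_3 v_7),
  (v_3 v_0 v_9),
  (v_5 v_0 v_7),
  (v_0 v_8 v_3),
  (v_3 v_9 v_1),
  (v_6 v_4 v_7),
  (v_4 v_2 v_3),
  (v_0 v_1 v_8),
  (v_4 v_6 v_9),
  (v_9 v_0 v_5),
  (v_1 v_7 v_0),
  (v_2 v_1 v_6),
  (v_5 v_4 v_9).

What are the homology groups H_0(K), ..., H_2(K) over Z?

Take the total order v_0 < v_1 < v_2 < v_3 < v_4 < v_5 < v_6 < v_7 < v_8 < v_9 on the vertex set. Then K (dimension 2) consists of the simplices:

  0-simplices (10): [v_0], [v_1], [v_2], [v_3], [v_4], [v_5], [v_6], [v_7], [v_8], [v_9]
  1-simplices (30): (30 of them)
  2-simplices (20): (20 of them)

giving chain groups C_0 ≅ Z^10, C_1 ≅ Z^30, C_2 ≅ Z^20.

Boundary ∂_1: C_1 → C_0 is given by ∂[p,q] = [q] − [p]. For instance
  ∂[v_0,v_1] = [v_1] − [v_0].
The 10×30 boundary matrix has rank 9 and Smith normal form diag(1,1,1,1,1,1,1,1,1).

∂_2: C_2 → C_1 sends each 2-simplex [p,q,r] to [q,r] − [p,r] + [p,q]. For instance
  ∂[v_0,v_3,v_9] = [v_3,v_9] − [v_0,v_9] + [v_0,v_3],
  ∂[v_0,v_1,v_7] = [v_1,v_7] − [v_0,v_7] + [v_0,v_1].
This gives a 30×20 integer matrix of rank 20; reducing to Smith normal form yields diagonal entries (1,1,1,1,1,1,1,1,1,1,1,1,1,1,1,1,1,1,1,2).

From H_k ≅ ker(∂_k) / im(∂_{k+1}) we obtain:

  H_0: rank C_0 − rank ∂_1 = 10 − 9 = 1, and the invariant factors of ∂_1 are all 1, so H_0 ≅ Z.
  H_1: rank ker ∂_1 − rank ∂_2 = (30 − 9) − 20 = 1, and ∂_2 has invariant factor 2 > 1, so H_1 ≅ Z ⊕ Z/2Z.
  H_2: rank ker ∂_2 − rank ∂_3 = (20 − 20) − 0 = 0, and there is no ∂_3, so H_2 ≅ 0.

H_0 ≅ Z,  H_1 ≅ Z ⊕ Z/2Z,  H_2 = 0.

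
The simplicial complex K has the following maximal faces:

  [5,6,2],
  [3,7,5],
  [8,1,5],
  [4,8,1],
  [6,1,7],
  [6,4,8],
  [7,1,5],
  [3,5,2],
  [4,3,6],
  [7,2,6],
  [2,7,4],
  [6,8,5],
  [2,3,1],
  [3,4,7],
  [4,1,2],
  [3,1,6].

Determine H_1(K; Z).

H_1 ≅ Z^2.

Order the vertices as 1 < 2 < 3 < 4 < 5 < 6 < 7 < 8. Listing each simplex with vertices in this order, K has dimension 2 with simplices:

  0-simplices (8): [1], [2], [3], [4], [5], [6], [7], [8]
  1-simplices (24): (24 of them)
  2-simplices (16): [1,2,3], [1,2,4], [1,3,6], [1,4,8], [1,5,7], [1,5,8], [1,6,7], [2,3,5], [2,4,7], [2,5,6], [2,6,7], [3,4,6], [3,4,7], [3,5,7], [4,6,8], [5,6,8]

Hence C_0 ≅ Z^8, C_1 ≅ Z^24, C_2 ≅ Z^16.

∂_1: C_1 → C_0 sends each edge [p,q] (with p < q) to q − p. For instance
  ∂[1,7] = [7] − [1].
This gives a 8×24 integer matrix of rank 7; reducing to Smith normal form yields diagonal entries (1,1,1,1,1,1,1).

Boundary ∂_2: C_2 → C_1 acts by ∂[p,q,r] = [q,r] − [p,r] + [p,q]. For instance
  ∂[1,4,8] = [4,8] − [1,8] + [1,4],
  ∂[2,3,5] = [3,5] − [2,5] + [2,3].
This gives a 24×16 integer matrix of rank 15; reducing to Smith normal form yields diagonal entries (1,1,1,1,1,1,1,1,1,1,1,1,1,1,1).

Now H_k = ker ∂_k / im ∂_{k+1}, so:

  H_1: rank ker ∂_1 − rank ∂_2 = (24 − 7) − 15 = 2, and the invariant factors of ∂_2 are all 1, so H_1 ≅ Z^2.

(K is a triangulation of the torus T^2.)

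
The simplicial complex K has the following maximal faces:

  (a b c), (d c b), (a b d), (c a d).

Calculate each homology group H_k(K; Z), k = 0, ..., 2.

Take the total order a < b < c < d on the vertex set. Then K (dimension 2) consists of the simplices:

  0-simplices (4): a, b, c, d
  1-simplices (6): ab, ac, ad, bc, bd, cd
  2-simplices (4): abc, abd, acd, bcd

giving chain groups C_0 ≅ Z^4, C_1 ≅ Z^6, C_2 ≅ Z^4.

∂_1: C_1 → C_0 sends each edge [p,q] (with p < q) to q − p.
The resulting 4×6 matrix has rank 3, and its Smith normal form has invariant factors (1,1,1).

Boundary ∂_2: C_2 → C_1 acts by ∂[p,q,r] = [q,r] − [p,r] + [p,q]. For instance
  ∂abd = bd − ad + ab,
  ∂abc = bc − ac + ab.
As a 6×4 matrix over Z this has rank 3, with invariant factors (1,1,1).

Reading off H_k = ker ∂_k / im ∂_{k+1}:

  H_0: rank C_0 − rank ∂_1 = 4 − 3 = 1, and the invariant factors of ∂_1 are all 1, so H_0 = Z.
  H_1: rank ker ∂_1 − rank ∂_2 = (6 − 3) − 3 = 0, and the invariant factors of ∂_2 are all 1, so H_1 = 0.
  H_2: rank ker ∂_2 − rank ∂_3 = (4 − 3) − 0 = 1, and there is no ∂_3, so H_2 = Z.

H_0 ≅ Z,  H_1 = 0,  H_2 ≅ Z.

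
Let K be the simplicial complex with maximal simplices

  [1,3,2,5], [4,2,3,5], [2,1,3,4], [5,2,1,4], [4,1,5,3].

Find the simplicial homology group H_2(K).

H_2 ≅ 0.

We work with the vertex ordering 1 < 2 < 3 < 4 < 5. The simplices of K, each written with vertices in increasing order, are:

  0-simplices (5): [1], [2], [3], [4], [5]
  1-simplices (10): [1,2], [1,3], [1,4], [1,5], [2,3], [2,4], [2,5], [3,4], [3,5], [4,5]
  2-simplices (10): [1,2,3], [1,2,4], [1,2,5], [1,3,4], [1,3,5], [1,4,5], [2,3,4], [2,3,5], [2,4,5], [3,4,5]
  3-simplices (5): [1,2,3,4], [1,2,3,5], [1,2,4,5], [1,3,4,5], [2,3,4,5]

giving chain groups C_0 ≅ Z^5, C_1 ≅ Z^10, C_2 ≅ Z^10, C_3 ≅ Z^5.

Boundary ∂_1: C_1 → C_0 is given by ∂[p,q] = [q] − [p]. For instance
  ∂[1,3] = [3] − [1].
The resulting 5×10 matrix has rank 4, and its Smith normal form has invariant factors (1,1,1,1).

The boundary map ∂_2: C_2 → C_1 maps a triangle to the signed sum of its edges. For instance
  ∂[1,3,5] = [3,5] − [1,5] + [1,3],
  ∂[2,3,4] = [3,4] − [2,4] + [2,3].
The resulting 10×10 matrix has rank 6, and its Smith normal form has invariant factors (1,1,1,1,1,1).

Boundary ∂_3: C_3 → C_2 sends each 3-simplex σ to the alternating sum Σ_i (−1)^i (σ with its i-th vertex removed). For instance
  ∂[2,3,4,5] = [3,4,5] − [2,4,5] + [2,3,5] − [2,3,4],
  ∂[1,2,3,4] = [2,3,4] − [1,3,4] + [1,2,4] − [1,2,3].
The resulting 10×5 matrix has rank 4, and its Smith normal form has invariant factors (1,1,1,1).

Reading off H_k = ker ∂_k / im ∂_{k+1}:

  H_2: rank ker ∂_2 − rank ∂_3 = (10 − 6) − 4 = 0, and the invariant factors of ∂_3 are all 1, so H_2 ≅ 0.

(K is a triangulation of the 3-sphere S^3.)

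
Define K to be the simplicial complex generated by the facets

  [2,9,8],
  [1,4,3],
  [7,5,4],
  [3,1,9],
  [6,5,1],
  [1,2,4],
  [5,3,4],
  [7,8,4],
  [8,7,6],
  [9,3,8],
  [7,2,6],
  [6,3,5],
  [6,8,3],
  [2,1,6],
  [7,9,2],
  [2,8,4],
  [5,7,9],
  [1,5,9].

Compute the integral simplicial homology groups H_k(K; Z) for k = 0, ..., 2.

H_0 ≅ Z,  H_1 ≅ Z ⊕ Z/2Z,  H_2 = 0.

Fix the vertex order 1 < 2 < 3 < 4 < 5 < 6 < 7 < 8 < 9 and write every simplex with vertices in increasing order. Then dim K = 2 and the simplices of K are:

  0-simplices (9): [1], [2], [3], [4], [5], [6], [7], [8], [9]
  1-simplices (27): (27 of them)
  2-simplices (18): [1,2,4], [1,2,6], [1,3,4], [1,3,9], [1,5,6], [1,5,9], [2,4,8], [2,6,7], [2,7,9], [2,8,9], [3,4,5], [3,5,6], [3,6,8], [3,8,9], [4,5,7], [4,7,8], [5,7,9], [6,7,8]

giving chain groups C_0 ≅ Z^9, C_1 ≅ Z^27, C_2 ≅ Z^18.

∂_1: C_1 → C_0 is given by ∂[p,q] = [q] − [p]. For instance
  ∂[4,8] = [8] − [4].
As a 9×27 matrix over Z this has rank 8, with invariant factors (1,1,1,1,1,1,1,1).

∂_2: C_2 → C_1 sends each 2-simplex [p,q,r] to [q,r] − [p,r] + [p,q]. For instance
  ∂[1,5,9] = [5,9] − [1,9] + [1,5],
  ∂[1,2,4] = [2,4] − [1,4] + [1,2].
As a 27×18 matrix over Z this has rank 18, with invariant factors (1,1,1,1,1,1,1,1,1,1,1,1,1,1,1,1,1,2).

Computing H_k = (kernel of ∂_k) / (image of ∂_{k+1}):

  H_0: rank C_0 − rank ∂_1 = 9 − 8 = 1, and the invariant factors of ∂_1 are all 1, so H_0 = Z.
  H_1: rank ker ∂_1 − rank ∂_2 = (27 − 8) − 18 = 1, and ∂_2 has invariant factor 2 > 1, so H_1 = Z ⊕ Z/2Z.
  H_2: rank ker ∂_2 − rank ∂_3 = (18 − 18) − 0 = 0, and there is no ∂_3, so H_2 = 0.

As a check, the Euler characteristic is 9 − 27 + 18 = 0, which agrees with 1 − 1 + 0 = 0.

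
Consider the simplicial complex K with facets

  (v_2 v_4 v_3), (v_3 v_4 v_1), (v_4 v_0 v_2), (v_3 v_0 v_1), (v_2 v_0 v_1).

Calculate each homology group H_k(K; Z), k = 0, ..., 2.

Fix the vertex order v_0 < v_1 < v_2 < v_3 < v_4 and write every simplex with vertices in increasing order. Then dim K = 2 and the simplices of K are:

  0-simplices (5): [v_0], [v_1], [v_2], [v_3], [v_4]
  1-simplices (10): [v_0,v_1], [v_0,v_2], [v_0,v_3], [v_0,v_4], [v_1,v_2], [v_1,v_3], [v_1,v_4], [v_2,v_3], [v_2,v_4], [v_3,v_4]
  2-simplices (5): [v_0,v_1,v_2], [v_0,v_1,v_3], [v_0,v_2,v_4], [v_1,v_3,v_4], [v_2,v_3,v_4]

giving chain groups C_0 ≅ Z^5, C_1 ≅ Z^10, C_2 ≅ Z^5.

∂_1: C_1 → C_0 sends each edge [p,q] (with p < q) to q − p. For instance
  ∂[v_1,v_4] = [v_4] − [v_1].
This gives a 5×10 integer matrix of rank 4; reducing to Smith normal form yields diagonal entries (1,1,1,1).

∂_2: C_2 → C_1 sends each 2-simplex [p,q,r] to [q,r] − [p,r] + [p,q]. For instance
  ∂[v_1,v_3,v_4] = [v_3,v_4] − [v_1,v_4] + [v_1,v_3],
  ∂[v_0,v_2,v_4] = [v_2,v_4] − [v_0,v_4] + [v_0,v_2].
As a 10×5 matrix over Z this has rank 5, with invariant factors (1,1,1,1,1).

From H_k ≅ ker(∂_k) / im(∂_{k+1}) we obtain:

  H_0: rank C_0 − rank ∂_1 = 5 − 4 = 1, and the invariant factors of ∂_1 are all 1, so H_0 ≅ Z.
  H_1: rank ker ∂_1 − rank ∂_2 = (10 − 4) − 5 = 1, and the invariant factors of ∂_2 are all 1, so H_1 ≅ Z.
  H_2: rank ker ∂_2 − rank ∂_3 = (5 − 5) − 0 = 0, and there is no ∂_3, so H_2 ≅ 0.

(K is a triangulation of the Möbius band.)

H_0 ≅ Z,  H_1 ≅ Z,  H_2 = 0.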